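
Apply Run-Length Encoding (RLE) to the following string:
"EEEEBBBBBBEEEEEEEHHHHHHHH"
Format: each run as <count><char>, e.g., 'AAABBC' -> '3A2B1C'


Scanning runs left to right:
  i=0: run of 'E' x 4 -> '4E'
  i=4: run of 'B' x 6 -> '6B'
  i=10: run of 'E' x 7 -> '7E'
  i=17: run of 'H' x 8 -> '8H'

RLE = 4E6B7E8H


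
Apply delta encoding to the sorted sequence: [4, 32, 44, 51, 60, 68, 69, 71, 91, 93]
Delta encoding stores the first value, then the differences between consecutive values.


First value: 4
Deltas:
  32 - 4 = 28
  44 - 32 = 12
  51 - 44 = 7
  60 - 51 = 9
  68 - 60 = 8
  69 - 68 = 1
  71 - 69 = 2
  91 - 71 = 20
  93 - 91 = 2


Delta encoded: [4, 28, 12, 7, 9, 8, 1, 2, 20, 2]


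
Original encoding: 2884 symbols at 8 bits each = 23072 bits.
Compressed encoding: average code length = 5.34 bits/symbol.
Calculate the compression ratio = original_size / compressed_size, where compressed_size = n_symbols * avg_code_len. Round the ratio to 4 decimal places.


original_size = n_symbols * orig_bits = 2884 * 8 = 23072 bits
compressed_size = n_symbols * avg_code_len = 2884 * 5.34 = 15400.56 bits
ratio = original_size / compressed_size = 23072 / 15400.56 = 1.4981

Compression ratio = 1.4981


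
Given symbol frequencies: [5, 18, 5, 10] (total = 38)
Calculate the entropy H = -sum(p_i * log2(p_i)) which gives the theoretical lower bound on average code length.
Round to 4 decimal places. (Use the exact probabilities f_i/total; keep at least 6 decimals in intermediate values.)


Per-symbol terms -p_i * log2(p_i) with p_i = f_i/38:
  p = 5/38 = 0.131579: log2(p) = -2.925999, -p*log2(p) = 0.385000
  p = 18/38 = 0.473684: log2(p) = -1.078003, -p*log2(p) = 0.510633
  p = 5/38 = 0.131579: log2(p) = -2.925999, -p*log2(p) = 0.385000
  p = 10/38 = 0.263158: log2(p) = -1.925999, -p*log2(p) = 0.506842
H = 0.385000 + 0.510633 + 0.385000 + 0.506842 = 1.787475

H = 1.7875 bits/symbol


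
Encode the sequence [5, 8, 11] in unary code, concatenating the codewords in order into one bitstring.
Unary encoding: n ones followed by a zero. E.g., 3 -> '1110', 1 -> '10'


Encode each number as n ones followed by a terminating 0:
  5 -> 111110 (6 bits)
  8 -> 111111110 (9 bits)
  11 -> 111111111110 (12 bits)
Total length = 6 + 9 + 12 = 27 bits.

Unary([5, 8, 11]) = 111110111111110111111111110 (27 bits)


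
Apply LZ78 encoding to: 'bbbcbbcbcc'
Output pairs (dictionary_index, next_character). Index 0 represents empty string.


LZ78 encoding steps:
Dictionary: {0: ''}
Step 1: w='' (idx 0), next='b' -> output (0, 'b'), add 'b' as idx 1
Step 2: w='b' (idx 1), next='b' -> output (1, 'b'), add 'bb' as idx 2
Step 3: w='' (idx 0), next='c' -> output (0, 'c'), add 'c' as idx 3
Step 4: w='bb' (idx 2), next='c' -> output (2, 'c'), add 'bbc' as idx 4
Step 5: w='b' (idx 1), next='c' -> output (1, 'c'), add 'bc' as idx 5
Step 6: w='c' (idx 3), end of input -> output (3, '')


Encoded: [(0, 'b'), (1, 'b'), (0, 'c'), (2, 'c'), (1, 'c'), (3, '')]


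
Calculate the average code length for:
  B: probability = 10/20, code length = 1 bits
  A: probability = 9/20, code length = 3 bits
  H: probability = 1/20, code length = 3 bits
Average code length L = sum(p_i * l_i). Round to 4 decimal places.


Weighted contributions p_i * l_i:
  B: (10/20) * 1 = 10/20
  A: (9/20) * 3 = 27/20
  H: (1/20) * 3 = 3/20
Sum = (10 + 27 + 3)/20 = 40/20

L = 40/20 = 2.0000 bits/symbol


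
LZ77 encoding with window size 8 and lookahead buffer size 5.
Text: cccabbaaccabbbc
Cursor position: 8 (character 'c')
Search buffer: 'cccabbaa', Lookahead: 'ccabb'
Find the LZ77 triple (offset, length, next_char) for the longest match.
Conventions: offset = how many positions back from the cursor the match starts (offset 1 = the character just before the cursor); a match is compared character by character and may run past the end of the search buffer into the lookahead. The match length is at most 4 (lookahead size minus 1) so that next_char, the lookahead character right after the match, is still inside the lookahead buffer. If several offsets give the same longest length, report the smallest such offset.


Try each offset into the search buffer:
  offset=1 (pos 7, char 'a'): match length 0
  offset=2 (pos 6, char 'a'): match length 0
  offset=3 (pos 5, char 'b'): match length 0
  offset=4 (pos 4, char 'b'): match length 0
  offset=5 (pos 3, char 'a'): match length 0
  offset=6 (pos 2, char 'c'): match length 1
  offset=7 (pos 1, char 'c'): match length 4
  offset=8 (pos 0, char 'c'): match length 2
Longest match has length 4 at offset 7.
next_char = character at position 8 + 4 = 12 -> 'b'

Best match: offset=7, length=4 (matching 'ccab' starting at position 1)
LZ77 triple: (7, 4, 'b')


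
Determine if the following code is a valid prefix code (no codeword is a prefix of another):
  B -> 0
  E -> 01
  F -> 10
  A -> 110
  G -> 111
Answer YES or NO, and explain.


Checking each pair (does one codeword prefix another?):
  B='0' vs E='01': prefix -- VIOLATION

NO -- this is NOT a valid prefix code. B (0) is a prefix of E (01).


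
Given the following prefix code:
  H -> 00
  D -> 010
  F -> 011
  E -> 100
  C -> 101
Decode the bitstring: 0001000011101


Decoding step by step:
Bits 00 -> H
Bits 010 -> D
Bits 00 -> H
Bits 011 -> F
Bits 101 -> C


Decoded message: HDHFC


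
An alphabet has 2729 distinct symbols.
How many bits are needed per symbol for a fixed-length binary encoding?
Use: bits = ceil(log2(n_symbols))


log2(2729) = 11.4142
Bracket: 2^11 = 2048 < 2729 <= 2^12 = 4096
So ceil(log2(2729)) = 12

bits = ceil(log2(2729)) = ceil(11.4142) = 12 bits


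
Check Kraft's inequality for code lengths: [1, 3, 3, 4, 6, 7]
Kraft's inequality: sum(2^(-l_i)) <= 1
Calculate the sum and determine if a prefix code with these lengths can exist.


Sum = 2^(-1) + 2^(-3) + 2^(-3) + 2^(-4) + 2^(-6) + 2^(-7)
    = 0.5 + 0.125 + 0.125 + 0.0625 + 0.015625 + 0.0078125
    = 107/128 = 0.8359375
Since 0.8359375 <= 1, Kraft's inequality IS satisfied.
A prefix code with these lengths CAN exist.

Kraft sum = 0.8359375. Satisfied.


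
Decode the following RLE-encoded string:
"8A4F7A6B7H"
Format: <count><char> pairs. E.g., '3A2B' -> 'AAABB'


Expanding each <count><char> pair:
  8A -> 'AAAAAAAA'
  4F -> 'FFFF'
  7A -> 'AAAAAAA'
  6B -> 'BBBBBB'
  7H -> 'HHHHHHH'

Decoded = AAAAAAAAFFFFAAAAAAABBBBBBHHHHHHH


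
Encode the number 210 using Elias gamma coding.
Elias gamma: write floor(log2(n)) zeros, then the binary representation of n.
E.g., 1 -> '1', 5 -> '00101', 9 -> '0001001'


num_bits = floor(log2(210)) + 1 = 8
leading_zeros = num_bits - 1 = 7
binary(210) = 11010010

Elias gamma(210) = '0000000' + '11010010' = 000000011010010 (15 bits)


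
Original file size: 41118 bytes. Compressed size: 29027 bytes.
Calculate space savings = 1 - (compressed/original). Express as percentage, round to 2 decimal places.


ratio = compressed/original = 29027/41118 = 0.705944
savings = 1 - ratio = 1 - 0.705944 = 0.294056
as a percentage: 0.294056 * 100 = 29.41%

Space savings = 1 - 29027/41118 = 29.41%


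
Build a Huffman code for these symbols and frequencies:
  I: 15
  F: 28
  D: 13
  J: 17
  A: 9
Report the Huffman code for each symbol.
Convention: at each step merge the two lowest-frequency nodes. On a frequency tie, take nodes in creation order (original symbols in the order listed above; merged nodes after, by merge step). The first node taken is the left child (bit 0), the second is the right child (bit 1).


Huffman tree construction:
Step 1: Merge A(9) + D(13) = 22
Step 2: Merge I(15) + J(17) = 32
Step 3: Merge (A+D)(22) + F(28) = 50
Step 4: Merge (I+J)(32) + ((A+D)+F)(50) = 82
Read each symbol's code off the tree from the root (left child = 0, right child = 1).

Codes:
  I: 00 (length 2)
  F: 11 (length 2)
  D: 101 (length 3)
  J: 01 (length 2)
  A: 100 (length 3)
Average code length: 186/82 = 2.2683 bits/symbol


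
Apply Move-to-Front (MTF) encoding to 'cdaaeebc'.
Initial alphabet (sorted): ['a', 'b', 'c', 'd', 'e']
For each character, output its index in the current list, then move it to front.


MTF encoding:
'c': index 2 in ['a', 'b', 'c', 'd', 'e'] -> ['c', 'a', 'b', 'd', 'e']
'd': index 3 in ['c', 'a', 'b', 'd', 'e'] -> ['d', 'c', 'a', 'b', 'e']
'a': index 2 in ['d', 'c', 'a', 'b', 'e'] -> ['a', 'd', 'c', 'b', 'e']
'a': index 0 in ['a', 'd', 'c', 'b', 'e'] -> ['a', 'd', 'c', 'b', 'e']
'e': index 4 in ['a', 'd', 'c', 'b', 'e'] -> ['e', 'a', 'd', 'c', 'b']
'e': index 0 in ['e', 'a', 'd', 'c', 'b'] -> ['e', 'a', 'd', 'c', 'b']
'b': index 4 in ['e', 'a', 'd', 'c', 'b'] -> ['b', 'e', 'a', 'd', 'c']
'c': index 4 in ['b', 'e', 'a', 'd', 'c'] -> ['c', 'b', 'e', 'a', 'd']


Output: [2, 3, 2, 0, 4, 0, 4, 4]


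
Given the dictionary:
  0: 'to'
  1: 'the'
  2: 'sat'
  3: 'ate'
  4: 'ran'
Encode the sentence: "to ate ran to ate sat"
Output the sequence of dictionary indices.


Look up each word in the dictionary:
  'to' -> 0
  'ate' -> 3
  'ran' -> 4
  'to' -> 0
  'ate' -> 3
  'sat' -> 2

Encoded: [0, 3, 4, 0, 3, 2]


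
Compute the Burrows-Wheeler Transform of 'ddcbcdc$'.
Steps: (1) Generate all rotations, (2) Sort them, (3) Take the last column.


Rotations (sorted):
  0: $ddcbcdc -> last char: c
  1: bcdc$ddc -> last char: c
  2: c$ddcbcd -> last char: d
  3: cbcdc$dd -> last char: d
  4: cdc$ddcb -> last char: b
  5: dc$ddcbc -> last char: c
  6: dcbcdc$d -> last char: d
  7: ddcbcdc$ -> last char: $


BWT = ccddbcd$


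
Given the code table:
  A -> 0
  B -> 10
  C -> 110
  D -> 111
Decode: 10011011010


Decoding:
10 -> B
0 -> A
110 -> C
110 -> C
10 -> B


Result: BACCB


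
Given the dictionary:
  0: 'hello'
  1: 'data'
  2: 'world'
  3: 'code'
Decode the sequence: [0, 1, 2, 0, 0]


Look up each index in the dictionary:
  0 -> 'hello'
  1 -> 'data'
  2 -> 'world'
  0 -> 'hello'
  0 -> 'hello'

Decoded: "hello data world hello hello"


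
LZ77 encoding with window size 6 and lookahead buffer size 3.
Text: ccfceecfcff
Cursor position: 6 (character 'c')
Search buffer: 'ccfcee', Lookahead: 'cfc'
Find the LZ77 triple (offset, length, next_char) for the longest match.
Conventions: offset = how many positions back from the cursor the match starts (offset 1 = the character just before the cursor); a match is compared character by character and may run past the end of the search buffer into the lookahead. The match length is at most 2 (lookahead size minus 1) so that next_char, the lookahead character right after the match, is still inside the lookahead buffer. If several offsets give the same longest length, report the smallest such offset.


Try each offset into the search buffer:
  offset=1 (pos 5, char 'e'): match length 0
  offset=2 (pos 4, char 'e'): match length 0
  offset=3 (pos 3, char 'c'): match length 1
  offset=4 (pos 2, char 'f'): match length 0
  offset=5 (pos 1, char 'c'): match length 2
  offset=6 (pos 0, char 'c'): match length 1
Longest match has length 2 at offset 5.
next_char = character at position 6 + 2 = 8 -> 'c'

Best match: offset=5, length=2 (matching 'cf' starting at position 1)
LZ77 triple: (5, 2, 'c')


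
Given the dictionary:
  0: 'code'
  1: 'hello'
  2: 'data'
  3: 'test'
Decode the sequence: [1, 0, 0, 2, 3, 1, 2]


Look up each index in the dictionary:
  1 -> 'hello'
  0 -> 'code'
  0 -> 'code'
  2 -> 'data'
  3 -> 'test'
  1 -> 'hello'
  2 -> 'data'

Decoded: "hello code code data test hello data"


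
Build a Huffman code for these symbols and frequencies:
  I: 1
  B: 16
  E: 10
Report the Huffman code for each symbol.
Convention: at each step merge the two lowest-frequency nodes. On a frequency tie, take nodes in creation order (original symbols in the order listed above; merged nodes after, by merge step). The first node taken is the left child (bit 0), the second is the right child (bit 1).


Huffman tree construction:
Step 1: Merge I(1) + E(10) = 11
Step 2: Merge (I+E)(11) + B(16) = 27
Read each symbol's code off the tree from the root (left child = 0, right child = 1).

Codes:
  I: 00 (length 2)
  B: 1 (length 1)
  E: 01 (length 2)
Average code length: 38/27 = 1.4074 bits/symbol


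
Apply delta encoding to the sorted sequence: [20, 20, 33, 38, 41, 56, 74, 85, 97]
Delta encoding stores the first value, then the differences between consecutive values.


First value: 20
Deltas:
  20 - 20 = 0
  33 - 20 = 13
  38 - 33 = 5
  41 - 38 = 3
  56 - 41 = 15
  74 - 56 = 18
  85 - 74 = 11
  97 - 85 = 12


Delta encoded: [20, 0, 13, 5, 3, 15, 18, 11, 12]


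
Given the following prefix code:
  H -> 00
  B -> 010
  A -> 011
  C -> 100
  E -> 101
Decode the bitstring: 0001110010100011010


Decoding step by step:
Bits 00 -> H
Bits 011 -> A
Bits 100 -> C
Bits 101 -> E
Bits 00 -> H
Bits 011 -> A
Bits 010 -> B


Decoded message: HACEHAB


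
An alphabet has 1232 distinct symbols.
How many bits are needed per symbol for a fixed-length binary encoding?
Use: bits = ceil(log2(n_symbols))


log2(1232) = 10.2668
Bracket: 2^10 = 1024 < 1232 <= 2^11 = 2048
So ceil(log2(1232)) = 11

bits = ceil(log2(1232)) = ceil(10.2668) = 11 bits


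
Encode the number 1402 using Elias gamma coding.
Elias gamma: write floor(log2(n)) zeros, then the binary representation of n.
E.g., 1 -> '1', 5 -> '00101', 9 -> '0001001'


num_bits = floor(log2(1402)) + 1 = 11
leading_zeros = num_bits - 1 = 10
binary(1402) = 10101111010

Elias gamma(1402) = '0000000000' + '10101111010' = 000000000010101111010 (21 bits)


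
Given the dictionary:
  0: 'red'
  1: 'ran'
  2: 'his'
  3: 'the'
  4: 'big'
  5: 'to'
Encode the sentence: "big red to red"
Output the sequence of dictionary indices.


Look up each word in the dictionary:
  'big' -> 4
  'red' -> 0
  'to' -> 5
  'red' -> 0

Encoded: [4, 0, 5, 0]


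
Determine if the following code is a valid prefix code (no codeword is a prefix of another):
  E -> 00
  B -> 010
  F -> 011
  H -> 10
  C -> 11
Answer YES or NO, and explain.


Checking each pair (does one codeword prefix another?):
  E='00' vs B='010': no prefix
  E='00' vs F='011': no prefix
  E='00' vs H='10': no prefix
  E='00' vs C='11': no prefix
  B='010' vs E='00': no prefix
  B='010' vs F='011': no prefix
  B='010' vs H='10': no prefix
  B='010' vs C='11': no prefix
  F='011' vs E='00': no prefix
  F='011' vs B='010': no prefix
  F='011' vs H='10': no prefix
  F='011' vs C='11': no prefix
  H='10' vs E='00': no prefix
  H='10' vs B='010': no prefix
  H='10' vs F='011': no prefix
  H='10' vs C='11': no prefix
  C='11' vs E='00': no prefix
  C='11' vs B='010': no prefix
  C='11' vs F='011': no prefix
  C='11' vs H='10': no prefix
No violation found over all pairs.

YES -- this is a valid prefix code. No codeword is a prefix of any other codeword.


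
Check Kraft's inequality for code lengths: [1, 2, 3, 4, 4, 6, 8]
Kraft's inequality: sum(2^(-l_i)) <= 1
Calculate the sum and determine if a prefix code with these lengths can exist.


Sum = 2^(-1) + 2^(-2) + 2^(-3) + 2^(-4) + 2^(-4) + 2^(-6) + 2^(-8)
    = 0.5 + 0.25 + 0.125 + 0.0625 + 0.0625 + 0.015625 + 0.00390625
    = 261/256 = 1.01953125
Since 1.01953125 > 1, Kraft's inequality is NOT satisfied.
A prefix code with these lengths CANNOT exist.

Kraft sum = 1.01953125. Not satisfied.


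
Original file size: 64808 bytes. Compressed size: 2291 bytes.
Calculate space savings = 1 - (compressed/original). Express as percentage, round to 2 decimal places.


ratio = compressed/original = 2291/64808 = 0.035351
savings = 1 - ratio = 1 - 0.035351 = 0.964649
as a percentage: 0.964649 * 100 = 96.46%

Space savings = 1 - 2291/64808 = 96.46%


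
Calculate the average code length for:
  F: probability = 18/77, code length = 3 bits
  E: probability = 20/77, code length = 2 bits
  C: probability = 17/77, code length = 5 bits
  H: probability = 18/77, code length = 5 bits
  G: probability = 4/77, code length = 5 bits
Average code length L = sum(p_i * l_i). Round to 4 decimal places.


Weighted contributions p_i * l_i:
  F: (18/77) * 3 = 54/77
  E: (20/77) * 2 = 40/77
  C: (17/77) * 5 = 85/77
  H: (18/77) * 5 = 90/77
  G: (4/77) * 5 = 20/77
Sum = (54 + 40 + 85 + 90 + 20)/77 = 289/77

L = 289/77 = 3.7532 bits/symbol


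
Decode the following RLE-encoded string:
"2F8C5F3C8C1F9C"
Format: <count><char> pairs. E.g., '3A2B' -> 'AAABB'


Expanding each <count><char> pair:
  2F -> 'FF'
  8C -> 'CCCCCCCC'
  5F -> 'FFFFF'
  3C -> 'CCC'
  8C -> 'CCCCCCCC'
  1F -> 'F'
  9C -> 'CCCCCCCCC'

Decoded = FFCCCCCCCCFFFFFCCCCCCCCCCCFCCCCCCCCC


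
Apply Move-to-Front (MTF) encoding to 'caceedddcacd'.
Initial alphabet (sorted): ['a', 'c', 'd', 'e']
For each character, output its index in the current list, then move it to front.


MTF encoding:
'c': index 1 in ['a', 'c', 'd', 'e'] -> ['c', 'a', 'd', 'e']
'a': index 1 in ['c', 'a', 'd', 'e'] -> ['a', 'c', 'd', 'e']
'c': index 1 in ['a', 'c', 'd', 'e'] -> ['c', 'a', 'd', 'e']
'e': index 3 in ['c', 'a', 'd', 'e'] -> ['e', 'c', 'a', 'd']
'e': index 0 in ['e', 'c', 'a', 'd'] -> ['e', 'c', 'a', 'd']
'd': index 3 in ['e', 'c', 'a', 'd'] -> ['d', 'e', 'c', 'a']
'd': index 0 in ['d', 'e', 'c', 'a'] -> ['d', 'e', 'c', 'a']
'd': index 0 in ['d', 'e', 'c', 'a'] -> ['d', 'e', 'c', 'a']
'c': index 2 in ['d', 'e', 'c', 'a'] -> ['c', 'd', 'e', 'a']
'a': index 3 in ['c', 'd', 'e', 'a'] -> ['a', 'c', 'd', 'e']
'c': index 1 in ['a', 'c', 'd', 'e'] -> ['c', 'a', 'd', 'e']
'd': index 2 in ['c', 'a', 'd', 'e'] -> ['d', 'c', 'a', 'e']


Output: [1, 1, 1, 3, 0, 3, 0, 0, 2, 3, 1, 2]


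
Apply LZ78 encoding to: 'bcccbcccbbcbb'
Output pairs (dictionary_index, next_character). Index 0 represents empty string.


LZ78 encoding steps:
Dictionary: {0: ''}
Step 1: w='' (idx 0), next='b' -> output (0, 'b'), add 'b' as idx 1
Step 2: w='' (idx 0), next='c' -> output (0, 'c'), add 'c' as idx 2
Step 3: w='c' (idx 2), next='c' -> output (2, 'c'), add 'cc' as idx 3
Step 4: w='b' (idx 1), next='c' -> output (1, 'c'), add 'bc' as idx 4
Step 5: w='cc' (idx 3), next='b' -> output (3, 'b'), add 'ccb' as idx 5
Step 6: w='bc' (idx 4), next='b' -> output (4, 'b'), add 'bcb' as idx 6
Step 7: w='b' (idx 1), end of input -> output (1, '')


Encoded: [(0, 'b'), (0, 'c'), (2, 'c'), (1, 'c'), (3, 'b'), (4, 'b'), (1, '')]


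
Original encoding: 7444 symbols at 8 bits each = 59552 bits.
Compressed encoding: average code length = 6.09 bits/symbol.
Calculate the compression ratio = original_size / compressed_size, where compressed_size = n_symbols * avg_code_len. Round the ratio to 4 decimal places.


original_size = n_symbols * orig_bits = 7444 * 8 = 59552 bits
compressed_size = n_symbols * avg_code_len = 7444 * 6.09 = 45333.96 bits
ratio = original_size / compressed_size = 59552 / 45333.96 = 1.3136

Compression ratio = 1.3136


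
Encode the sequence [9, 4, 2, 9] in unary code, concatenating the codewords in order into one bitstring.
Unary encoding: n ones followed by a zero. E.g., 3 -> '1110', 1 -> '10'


Encode each number as n ones followed by a terminating 0:
  9 -> 1111111110 (10 bits)
  4 -> 11110 (5 bits)
  2 -> 110 (3 bits)
  9 -> 1111111110 (10 bits)
Total length = 10 + 5 + 3 + 10 = 28 bits.

Unary([9, 4, 2, 9]) = 1111111110111101101111111110 (28 bits)


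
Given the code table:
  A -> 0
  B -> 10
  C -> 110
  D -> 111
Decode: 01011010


Decoding:
0 -> A
10 -> B
110 -> C
10 -> B


Result: ABCB


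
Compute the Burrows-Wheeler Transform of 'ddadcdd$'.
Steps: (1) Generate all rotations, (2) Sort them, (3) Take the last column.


Rotations (sorted):
  0: $ddadcdd -> last char: d
  1: adcdd$dd -> last char: d
  2: cdd$ddad -> last char: d
  3: d$ddadcd -> last char: d
  4: dadcdd$d -> last char: d
  5: dcdd$dda -> last char: a
  6: dd$ddadc -> last char: c
  7: ddadcdd$ -> last char: $


BWT = dddddac$


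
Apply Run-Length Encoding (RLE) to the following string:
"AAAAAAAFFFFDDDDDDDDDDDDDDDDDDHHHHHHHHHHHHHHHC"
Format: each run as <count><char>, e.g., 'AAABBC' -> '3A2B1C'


Scanning runs left to right:
  i=0: run of 'A' x 7 -> '7A'
  i=7: run of 'F' x 4 -> '4F'
  i=11: run of 'D' x 18 -> '18D'
  i=29: run of 'H' x 15 -> '15H'
  i=44: run of 'C' x 1 -> '1C'

RLE = 7A4F18D15H1C


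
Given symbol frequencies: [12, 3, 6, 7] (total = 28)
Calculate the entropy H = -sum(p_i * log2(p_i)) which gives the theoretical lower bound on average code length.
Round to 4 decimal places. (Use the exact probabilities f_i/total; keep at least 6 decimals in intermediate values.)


Per-symbol terms -p_i * log2(p_i) with p_i = f_i/28:
  p = 12/28 = 0.428571: log2(p) = -1.222392, -p*log2(p) = 0.523882
  p = 3/28 = 0.107143: log2(p) = -3.222392, -p*log2(p) = 0.345256
  p = 6/28 = 0.214286: log2(p) = -2.222392, -p*log2(p) = 0.476227
  p = 7/28 = 0.250000: log2(p) = -2.000000, -p*log2(p) = 0.500000
H = 0.523882 + 0.345256 + 0.476227 + 0.500000 = 1.845365

H = 1.8454 bits/symbol


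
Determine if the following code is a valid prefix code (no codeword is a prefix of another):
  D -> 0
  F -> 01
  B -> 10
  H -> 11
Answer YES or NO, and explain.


Checking each pair (does one codeword prefix another?):
  D='0' vs F='01': prefix -- VIOLATION

NO -- this is NOT a valid prefix code. D (0) is a prefix of F (01).


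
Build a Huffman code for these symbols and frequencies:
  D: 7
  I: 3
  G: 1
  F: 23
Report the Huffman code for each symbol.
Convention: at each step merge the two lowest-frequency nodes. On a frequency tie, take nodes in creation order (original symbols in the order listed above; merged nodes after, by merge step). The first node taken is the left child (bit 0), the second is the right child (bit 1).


Huffman tree construction:
Step 1: Merge G(1) + I(3) = 4
Step 2: Merge (G+I)(4) + D(7) = 11
Step 3: Merge ((G+I)+D)(11) + F(23) = 34
Read each symbol's code off the tree from the root (left child = 0, right child = 1).

Codes:
  D: 01 (length 2)
  I: 001 (length 3)
  G: 000 (length 3)
  F: 1 (length 1)
Average code length: 49/34 = 1.4412 bits/symbol


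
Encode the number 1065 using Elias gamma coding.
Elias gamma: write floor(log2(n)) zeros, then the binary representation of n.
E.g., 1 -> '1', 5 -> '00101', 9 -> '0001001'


num_bits = floor(log2(1065)) + 1 = 11
leading_zeros = num_bits - 1 = 10
binary(1065) = 10000101001

Elias gamma(1065) = '0000000000' + '10000101001' = 000000000010000101001 (21 bits)


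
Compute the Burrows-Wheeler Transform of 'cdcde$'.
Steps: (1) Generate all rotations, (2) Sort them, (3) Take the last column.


Rotations (sorted):
  0: $cdcde -> last char: e
  1: cdcde$ -> last char: $
  2: cde$cd -> last char: d
  3: dcde$c -> last char: c
  4: de$cdc -> last char: c
  5: e$cdcd -> last char: d


BWT = e$dccd


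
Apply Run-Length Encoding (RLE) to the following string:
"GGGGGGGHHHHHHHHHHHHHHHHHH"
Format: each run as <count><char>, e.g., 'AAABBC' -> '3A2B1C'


Scanning runs left to right:
  i=0: run of 'G' x 7 -> '7G'
  i=7: run of 'H' x 18 -> '18H'

RLE = 7G18H


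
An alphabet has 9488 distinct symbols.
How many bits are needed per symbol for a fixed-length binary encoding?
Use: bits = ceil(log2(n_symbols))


log2(9488) = 13.2119
Bracket: 2^13 = 8192 < 9488 <= 2^14 = 16384
So ceil(log2(9488)) = 14

bits = ceil(log2(9488)) = ceil(13.2119) = 14 bits


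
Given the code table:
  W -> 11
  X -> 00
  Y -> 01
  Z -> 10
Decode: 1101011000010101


Decoding:
11 -> W
01 -> Y
01 -> Y
10 -> Z
00 -> X
01 -> Y
01 -> Y
01 -> Y


Result: WYYZXYYY


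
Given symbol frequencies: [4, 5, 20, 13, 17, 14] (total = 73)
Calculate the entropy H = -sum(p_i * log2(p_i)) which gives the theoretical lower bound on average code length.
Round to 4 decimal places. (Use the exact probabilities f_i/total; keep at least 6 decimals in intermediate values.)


Per-symbol terms -p_i * log2(p_i) with p_i = f_i/73:
  p = 4/73 = 0.054795: log2(p) = -4.189825, -p*log2(p) = 0.229579
  p = 5/73 = 0.068493: log2(p) = -3.867896, -p*log2(p) = 0.264924
  p = 20/73 = 0.273973: log2(p) = -1.867896, -p*log2(p) = 0.511752
  p = 13/73 = 0.178082: log2(p) = -2.489385, -p*log2(p) = 0.443315
  p = 17/73 = 0.232877: log2(p) = -2.102362, -p*log2(p) = 0.489591
  p = 14/73 = 0.191781: log2(p) = -2.382470, -p*log2(p) = 0.456912
H = 0.229579 + 0.264924 + 0.511752 + 0.443315 + 0.489591 + 0.456912 = 2.396073

H = 2.3961 bits/symbol


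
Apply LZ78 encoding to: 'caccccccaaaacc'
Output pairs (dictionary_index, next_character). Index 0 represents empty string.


LZ78 encoding steps:
Dictionary: {0: ''}
Step 1: w='' (idx 0), next='c' -> output (0, 'c'), add 'c' as idx 1
Step 2: w='' (idx 0), next='a' -> output (0, 'a'), add 'a' as idx 2
Step 3: w='c' (idx 1), next='c' -> output (1, 'c'), add 'cc' as idx 3
Step 4: w='cc' (idx 3), next='c' -> output (3, 'c'), add 'ccc' as idx 4
Step 5: w='c' (idx 1), next='a' -> output (1, 'a'), add 'ca' as idx 5
Step 6: w='a' (idx 2), next='a' -> output (2, 'a'), add 'aa' as idx 6
Step 7: w='a' (idx 2), next='c' -> output (2, 'c'), add 'ac' as idx 7
Step 8: w='c' (idx 1), end of input -> output (1, '')


Encoded: [(0, 'c'), (0, 'a'), (1, 'c'), (3, 'c'), (1, 'a'), (2, 'a'), (2, 'c'), (1, '')]


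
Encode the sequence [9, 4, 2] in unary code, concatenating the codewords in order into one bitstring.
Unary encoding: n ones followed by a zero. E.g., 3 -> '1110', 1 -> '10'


Encode each number as n ones followed by a terminating 0:
  9 -> 1111111110 (10 bits)
  4 -> 11110 (5 bits)
  2 -> 110 (3 bits)
Total length = 10 + 5 + 3 = 18 bits.

Unary([9, 4, 2]) = 111111111011110110 (18 bits)


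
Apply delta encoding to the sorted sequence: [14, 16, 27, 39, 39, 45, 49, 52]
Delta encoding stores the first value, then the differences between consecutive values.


First value: 14
Deltas:
  16 - 14 = 2
  27 - 16 = 11
  39 - 27 = 12
  39 - 39 = 0
  45 - 39 = 6
  49 - 45 = 4
  52 - 49 = 3


Delta encoded: [14, 2, 11, 12, 0, 6, 4, 3]


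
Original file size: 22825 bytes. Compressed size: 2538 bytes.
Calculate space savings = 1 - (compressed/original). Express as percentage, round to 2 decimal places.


ratio = compressed/original = 2538/22825 = 0.111194
savings = 1 - ratio = 1 - 0.111194 = 0.888806
as a percentage: 0.888806 * 100 = 88.88%

Space savings = 1 - 2538/22825 = 88.88%


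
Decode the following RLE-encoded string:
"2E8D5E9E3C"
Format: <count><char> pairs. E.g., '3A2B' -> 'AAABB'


Expanding each <count><char> pair:
  2E -> 'EE'
  8D -> 'DDDDDDDD'
  5E -> 'EEEEE'
  9E -> 'EEEEEEEEE'
  3C -> 'CCC'

Decoded = EEDDDDDDDDEEEEEEEEEEEEEECCC


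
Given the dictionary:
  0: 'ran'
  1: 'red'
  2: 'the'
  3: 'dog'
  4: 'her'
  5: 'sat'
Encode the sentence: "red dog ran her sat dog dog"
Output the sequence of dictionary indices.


Look up each word in the dictionary:
  'red' -> 1
  'dog' -> 3
  'ran' -> 0
  'her' -> 4
  'sat' -> 5
  'dog' -> 3
  'dog' -> 3

Encoded: [1, 3, 0, 4, 5, 3, 3]


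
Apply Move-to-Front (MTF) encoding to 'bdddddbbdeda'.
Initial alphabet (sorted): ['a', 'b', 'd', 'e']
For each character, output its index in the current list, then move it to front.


MTF encoding:
'b': index 1 in ['a', 'b', 'd', 'e'] -> ['b', 'a', 'd', 'e']
'd': index 2 in ['b', 'a', 'd', 'e'] -> ['d', 'b', 'a', 'e']
'd': index 0 in ['d', 'b', 'a', 'e'] -> ['d', 'b', 'a', 'e']
'd': index 0 in ['d', 'b', 'a', 'e'] -> ['d', 'b', 'a', 'e']
'd': index 0 in ['d', 'b', 'a', 'e'] -> ['d', 'b', 'a', 'e']
'd': index 0 in ['d', 'b', 'a', 'e'] -> ['d', 'b', 'a', 'e']
'b': index 1 in ['d', 'b', 'a', 'e'] -> ['b', 'd', 'a', 'e']
'b': index 0 in ['b', 'd', 'a', 'e'] -> ['b', 'd', 'a', 'e']
'd': index 1 in ['b', 'd', 'a', 'e'] -> ['d', 'b', 'a', 'e']
'e': index 3 in ['d', 'b', 'a', 'e'] -> ['e', 'd', 'b', 'a']
'd': index 1 in ['e', 'd', 'b', 'a'] -> ['d', 'e', 'b', 'a']
'a': index 3 in ['d', 'e', 'b', 'a'] -> ['a', 'd', 'e', 'b']


Output: [1, 2, 0, 0, 0, 0, 1, 0, 1, 3, 1, 3]


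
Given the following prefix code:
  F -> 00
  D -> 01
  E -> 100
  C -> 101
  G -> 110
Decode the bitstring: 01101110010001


Decoding step by step:
Bits 01 -> D
Bits 101 -> C
Bits 110 -> G
Bits 01 -> D
Bits 00 -> F
Bits 01 -> D


Decoded message: DCGDFD


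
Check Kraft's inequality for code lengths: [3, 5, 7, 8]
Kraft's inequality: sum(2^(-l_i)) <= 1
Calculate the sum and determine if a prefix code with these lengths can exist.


Sum = 2^(-3) + 2^(-5) + 2^(-7) + 2^(-8)
    = 0.125 + 0.03125 + 0.0078125 + 0.00390625
    = 43/256 = 0.16796875
Since 0.16796875 <= 1, Kraft's inequality IS satisfied.
A prefix code with these lengths CAN exist.

Kraft sum = 0.16796875. Satisfied.


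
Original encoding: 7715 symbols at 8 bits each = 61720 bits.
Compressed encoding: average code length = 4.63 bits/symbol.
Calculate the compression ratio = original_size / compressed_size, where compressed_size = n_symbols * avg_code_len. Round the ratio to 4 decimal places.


original_size = n_symbols * orig_bits = 7715 * 8 = 61720 bits
compressed_size = n_symbols * avg_code_len = 7715 * 4.63 = 35720.45 bits
ratio = original_size / compressed_size = 61720 / 35720.45 = 1.7279

Compression ratio = 1.7279


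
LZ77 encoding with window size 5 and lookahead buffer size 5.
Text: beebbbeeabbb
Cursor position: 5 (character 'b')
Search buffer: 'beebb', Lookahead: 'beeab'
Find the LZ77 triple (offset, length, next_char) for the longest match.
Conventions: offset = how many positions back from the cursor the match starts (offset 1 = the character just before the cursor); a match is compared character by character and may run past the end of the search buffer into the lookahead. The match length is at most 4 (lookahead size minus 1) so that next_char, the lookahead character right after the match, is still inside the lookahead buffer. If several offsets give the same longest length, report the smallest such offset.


Try each offset into the search buffer:
  offset=1 (pos 4, char 'b'): match length 1
  offset=2 (pos 3, char 'b'): match length 1
  offset=3 (pos 2, char 'e'): match length 0
  offset=4 (pos 1, char 'e'): match length 0
  offset=5 (pos 0, char 'b'): match length 3
Longest match has length 3 at offset 5.
next_char = character at position 5 + 3 = 8 -> 'a'

Best match: offset=5, length=3 (matching 'bee' starting at position 0)
LZ77 triple: (5, 3, 'a')


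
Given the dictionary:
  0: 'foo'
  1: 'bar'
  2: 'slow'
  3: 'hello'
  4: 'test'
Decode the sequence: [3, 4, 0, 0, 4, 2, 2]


Look up each index in the dictionary:
  3 -> 'hello'
  4 -> 'test'
  0 -> 'foo'
  0 -> 'foo'
  4 -> 'test'
  2 -> 'slow'
  2 -> 'slow'

Decoded: "hello test foo foo test slow slow"


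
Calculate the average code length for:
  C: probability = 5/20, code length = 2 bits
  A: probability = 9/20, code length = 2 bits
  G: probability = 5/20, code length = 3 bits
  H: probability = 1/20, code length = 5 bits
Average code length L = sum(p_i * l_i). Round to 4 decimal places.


Weighted contributions p_i * l_i:
  C: (5/20) * 2 = 10/20
  A: (9/20) * 2 = 18/20
  G: (5/20) * 3 = 15/20
  H: (1/20) * 5 = 5/20
Sum = (10 + 18 + 15 + 5)/20 = 48/20

L = 48/20 = 2.4000 bits/symbol


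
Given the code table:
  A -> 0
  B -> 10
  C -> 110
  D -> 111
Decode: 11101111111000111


Decoding:
111 -> D
0 -> A
111 -> D
111 -> D
10 -> B
0 -> A
0 -> A
111 -> D


Result: DADDBAAD


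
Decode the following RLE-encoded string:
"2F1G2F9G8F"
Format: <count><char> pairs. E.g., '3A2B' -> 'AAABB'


Expanding each <count><char> pair:
  2F -> 'FF'
  1G -> 'G'
  2F -> 'FF'
  9G -> 'GGGGGGGGG'
  8F -> 'FFFFFFFF'

Decoded = FFGFFGGGGGGGGGFFFFFFFF


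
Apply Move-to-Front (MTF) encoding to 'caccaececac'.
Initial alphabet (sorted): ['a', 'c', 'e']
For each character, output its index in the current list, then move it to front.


MTF encoding:
'c': index 1 in ['a', 'c', 'e'] -> ['c', 'a', 'e']
'a': index 1 in ['c', 'a', 'e'] -> ['a', 'c', 'e']
'c': index 1 in ['a', 'c', 'e'] -> ['c', 'a', 'e']
'c': index 0 in ['c', 'a', 'e'] -> ['c', 'a', 'e']
'a': index 1 in ['c', 'a', 'e'] -> ['a', 'c', 'e']
'e': index 2 in ['a', 'c', 'e'] -> ['e', 'a', 'c']
'c': index 2 in ['e', 'a', 'c'] -> ['c', 'e', 'a']
'e': index 1 in ['c', 'e', 'a'] -> ['e', 'c', 'a']
'c': index 1 in ['e', 'c', 'a'] -> ['c', 'e', 'a']
'a': index 2 in ['c', 'e', 'a'] -> ['a', 'c', 'e']
'c': index 1 in ['a', 'c', 'e'] -> ['c', 'a', 'e']


Output: [1, 1, 1, 0, 1, 2, 2, 1, 1, 2, 1]


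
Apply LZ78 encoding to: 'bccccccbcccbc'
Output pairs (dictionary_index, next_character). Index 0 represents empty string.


LZ78 encoding steps:
Dictionary: {0: ''}
Step 1: w='' (idx 0), next='b' -> output (0, 'b'), add 'b' as idx 1
Step 2: w='' (idx 0), next='c' -> output (0, 'c'), add 'c' as idx 2
Step 3: w='c' (idx 2), next='c' -> output (2, 'c'), add 'cc' as idx 3
Step 4: w='cc' (idx 3), next='c' -> output (3, 'c'), add 'ccc' as idx 4
Step 5: w='b' (idx 1), next='c' -> output (1, 'c'), add 'bc' as idx 5
Step 6: w='cc' (idx 3), next='b' -> output (3, 'b'), add 'ccb' as idx 6
Step 7: w='c' (idx 2), end of input -> output (2, '')


Encoded: [(0, 'b'), (0, 'c'), (2, 'c'), (3, 'c'), (1, 'c'), (3, 'b'), (2, '')]


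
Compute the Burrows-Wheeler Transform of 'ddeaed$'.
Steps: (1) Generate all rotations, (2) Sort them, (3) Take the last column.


Rotations (sorted):
  0: $ddeaed -> last char: d
  1: aed$dde -> last char: e
  2: d$ddeae -> last char: e
  3: ddeaed$ -> last char: $
  4: deaed$d -> last char: d
  5: eaed$dd -> last char: d
  6: ed$ddea -> last char: a


BWT = dee$dda


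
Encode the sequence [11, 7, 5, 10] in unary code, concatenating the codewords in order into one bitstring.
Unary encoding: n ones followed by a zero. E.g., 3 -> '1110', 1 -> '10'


Encode each number as n ones followed by a terminating 0:
  11 -> 111111111110 (12 bits)
  7 -> 11111110 (8 bits)
  5 -> 111110 (6 bits)
  10 -> 11111111110 (11 bits)
Total length = 12 + 8 + 6 + 11 = 37 bits.

Unary([11, 7, 5, 10]) = 1111111111101111111011111011111111110 (37 bits)


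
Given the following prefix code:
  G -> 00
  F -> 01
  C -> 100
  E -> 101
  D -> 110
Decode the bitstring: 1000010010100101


Decoding step by step:
Bits 100 -> C
Bits 00 -> G
Bits 100 -> C
Bits 101 -> E
Bits 00 -> G
Bits 101 -> E


Decoded message: CGCEGE


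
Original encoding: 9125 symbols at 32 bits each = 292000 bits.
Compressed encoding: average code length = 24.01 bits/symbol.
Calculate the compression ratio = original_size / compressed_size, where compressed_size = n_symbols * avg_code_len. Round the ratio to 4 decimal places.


original_size = n_symbols * orig_bits = 9125 * 32 = 292000 bits
compressed_size = n_symbols * avg_code_len = 9125 * 24.01 = 219091.25 bits
ratio = original_size / compressed_size = 292000 / 219091.25 = 1.3328

Compression ratio = 1.3328


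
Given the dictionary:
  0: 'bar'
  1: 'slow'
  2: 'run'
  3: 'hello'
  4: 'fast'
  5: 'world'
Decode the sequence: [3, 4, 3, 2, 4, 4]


Look up each index in the dictionary:
  3 -> 'hello'
  4 -> 'fast'
  3 -> 'hello'
  2 -> 'run'
  4 -> 'fast'
  4 -> 'fast'

Decoded: "hello fast hello run fast fast"


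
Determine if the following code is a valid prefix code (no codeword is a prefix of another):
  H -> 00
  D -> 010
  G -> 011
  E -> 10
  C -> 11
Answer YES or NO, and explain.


Checking each pair (does one codeword prefix another?):
  H='00' vs D='010': no prefix
  H='00' vs G='011': no prefix
  H='00' vs E='10': no prefix
  H='00' vs C='11': no prefix
  D='010' vs H='00': no prefix
  D='010' vs G='011': no prefix
  D='010' vs E='10': no prefix
  D='010' vs C='11': no prefix
  G='011' vs H='00': no prefix
  G='011' vs D='010': no prefix
  G='011' vs E='10': no prefix
  G='011' vs C='11': no prefix
  E='10' vs H='00': no prefix
  E='10' vs D='010': no prefix
  E='10' vs G='011': no prefix
  E='10' vs C='11': no prefix
  C='11' vs H='00': no prefix
  C='11' vs D='010': no prefix
  C='11' vs G='011': no prefix
  C='11' vs E='10': no prefix
No violation found over all pairs.

YES -- this is a valid prefix code. No codeword is a prefix of any other codeword.


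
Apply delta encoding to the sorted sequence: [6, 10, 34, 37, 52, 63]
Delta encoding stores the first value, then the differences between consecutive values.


First value: 6
Deltas:
  10 - 6 = 4
  34 - 10 = 24
  37 - 34 = 3
  52 - 37 = 15
  63 - 52 = 11


Delta encoded: [6, 4, 24, 3, 15, 11]


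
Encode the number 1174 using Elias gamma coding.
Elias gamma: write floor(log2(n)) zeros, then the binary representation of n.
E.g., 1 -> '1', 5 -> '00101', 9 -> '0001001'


num_bits = floor(log2(1174)) + 1 = 11
leading_zeros = num_bits - 1 = 10
binary(1174) = 10010010110

Elias gamma(1174) = '0000000000' + '10010010110' = 000000000010010010110 (21 bits)


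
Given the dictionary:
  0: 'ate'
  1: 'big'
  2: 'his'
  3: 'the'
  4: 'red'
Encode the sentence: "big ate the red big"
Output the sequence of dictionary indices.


Look up each word in the dictionary:
  'big' -> 1
  'ate' -> 0
  'the' -> 3
  'red' -> 4
  'big' -> 1

Encoded: [1, 0, 3, 4, 1]


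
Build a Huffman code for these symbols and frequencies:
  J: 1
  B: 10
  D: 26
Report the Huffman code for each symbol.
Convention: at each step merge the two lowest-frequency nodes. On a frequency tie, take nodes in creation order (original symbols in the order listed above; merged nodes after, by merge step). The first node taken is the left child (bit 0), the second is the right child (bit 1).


Huffman tree construction:
Step 1: Merge J(1) + B(10) = 11
Step 2: Merge (J+B)(11) + D(26) = 37
Read each symbol's code off the tree from the root (left child = 0, right child = 1).

Codes:
  J: 00 (length 2)
  B: 01 (length 2)
  D: 1 (length 1)
Average code length: 48/37 = 1.2973 bits/symbol


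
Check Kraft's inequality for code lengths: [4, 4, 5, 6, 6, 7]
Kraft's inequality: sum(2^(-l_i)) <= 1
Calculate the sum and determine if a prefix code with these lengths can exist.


Sum = 2^(-4) + 2^(-4) + 2^(-5) + 2^(-6) + 2^(-6) + 2^(-7)
    = 0.0625 + 0.0625 + 0.03125 + 0.015625 + 0.015625 + 0.0078125
    = 25/128 = 0.1953125
Since 0.1953125 <= 1, Kraft's inequality IS satisfied.
A prefix code with these lengths CAN exist.

Kraft sum = 0.1953125. Satisfied.


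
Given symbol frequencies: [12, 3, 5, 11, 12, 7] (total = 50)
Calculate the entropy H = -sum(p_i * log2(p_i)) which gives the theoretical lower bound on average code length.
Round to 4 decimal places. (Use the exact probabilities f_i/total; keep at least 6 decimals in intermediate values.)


Per-symbol terms -p_i * log2(p_i) with p_i = f_i/50:
  p = 12/50 = 0.240000: log2(p) = -2.058894, -p*log2(p) = 0.494134
  p = 3/50 = 0.060000: log2(p) = -4.058894, -p*log2(p) = 0.243534
  p = 5/50 = 0.100000: log2(p) = -3.321928, -p*log2(p) = 0.332193
  p = 11/50 = 0.220000: log2(p) = -2.184425, -p*log2(p) = 0.480573
  p = 12/50 = 0.240000: log2(p) = -2.058894, -p*log2(p) = 0.494134
  p = 7/50 = 0.140000: log2(p) = -2.836501, -p*log2(p) = 0.397110
H = 0.494134 + 0.243534 + 0.332193 + 0.480573 + 0.494134 + 0.397110 = 2.441678

H = 2.4417 bits/symbol


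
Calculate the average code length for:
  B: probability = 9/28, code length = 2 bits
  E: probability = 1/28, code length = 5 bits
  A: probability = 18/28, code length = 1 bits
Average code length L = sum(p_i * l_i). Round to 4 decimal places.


Weighted contributions p_i * l_i:
  B: (9/28) * 2 = 18/28
  E: (1/28) * 5 = 5/28
  A: (18/28) * 1 = 18/28
Sum = (18 + 5 + 18)/28 = 41/28

L = 41/28 = 1.4643 bits/symbol


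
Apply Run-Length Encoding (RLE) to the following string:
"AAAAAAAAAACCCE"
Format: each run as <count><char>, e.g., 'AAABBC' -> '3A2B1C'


Scanning runs left to right:
  i=0: run of 'A' x 10 -> '10A'
  i=10: run of 'C' x 3 -> '3C'
  i=13: run of 'E' x 1 -> '1E'

RLE = 10A3C1E


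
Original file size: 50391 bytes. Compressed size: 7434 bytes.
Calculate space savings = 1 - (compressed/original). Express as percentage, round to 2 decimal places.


ratio = compressed/original = 7434/50391 = 0.147526
savings = 1 - ratio = 1 - 0.147526 = 0.852474
as a percentage: 0.852474 * 100 = 85.25%

Space savings = 1 - 7434/50391 = 85.25%


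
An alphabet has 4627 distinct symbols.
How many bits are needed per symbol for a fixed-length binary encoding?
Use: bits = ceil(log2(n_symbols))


log2(4627) = 12.1759
Bracket: 2^12 = 4096 < 4627 <= 2^13 = 8192
So ceil(log2(4627)) = 13

bits = ceil(log2(4627)) = ceil(12.1759) = 13 bits
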